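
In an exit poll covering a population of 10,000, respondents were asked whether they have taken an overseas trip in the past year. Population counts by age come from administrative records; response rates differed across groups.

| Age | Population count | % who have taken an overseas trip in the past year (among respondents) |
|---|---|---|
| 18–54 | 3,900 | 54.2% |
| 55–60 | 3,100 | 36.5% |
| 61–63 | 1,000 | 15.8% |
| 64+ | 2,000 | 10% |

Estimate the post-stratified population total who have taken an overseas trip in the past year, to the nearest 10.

Apply each group's respondent rate to its population count:
  18–54: 3,900 × 54.2% = 2113.8
  55–60: 3,100 × 36.5% = 1131.5
  61–63: 1,000 × 15.8% = 158
  64+: 2,000 × 10% = 200
Estimated total = 3603.3 → 3,600.

3,600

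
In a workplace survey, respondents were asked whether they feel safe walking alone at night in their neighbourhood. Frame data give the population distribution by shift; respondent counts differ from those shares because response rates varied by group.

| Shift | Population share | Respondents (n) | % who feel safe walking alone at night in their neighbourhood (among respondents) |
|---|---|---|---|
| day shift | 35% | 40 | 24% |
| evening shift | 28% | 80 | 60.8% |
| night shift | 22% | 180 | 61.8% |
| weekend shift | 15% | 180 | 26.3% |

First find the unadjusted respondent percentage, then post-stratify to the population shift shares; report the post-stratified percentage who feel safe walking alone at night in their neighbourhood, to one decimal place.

43.0%

Naive respondent-only estimate (weights = respondent counts):
  (40/480)×24 + (80/480)×60.8 + (180/480)×61.8 + (180/480)×26.3 = 45.1708%
Reweighting by population shift shares:
  0.35×24 + 0.28×60.8 + 0.22×61.8 + 0.15×26.3 = 42.965%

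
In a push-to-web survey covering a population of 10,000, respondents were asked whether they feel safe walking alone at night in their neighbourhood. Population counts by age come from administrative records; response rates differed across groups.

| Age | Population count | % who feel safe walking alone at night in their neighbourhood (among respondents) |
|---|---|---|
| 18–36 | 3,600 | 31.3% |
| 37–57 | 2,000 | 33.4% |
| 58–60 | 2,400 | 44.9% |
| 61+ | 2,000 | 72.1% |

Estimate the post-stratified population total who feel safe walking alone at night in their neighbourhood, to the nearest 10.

Apply each group's respondent rate to its population count:
  18–36: 3,600 × 31.3% = 1126.8
  37–57: 2,000 × 33.4% = 668
  58–60: 2,400 × 44.9% = 1077.6
  61+: 2,000 × 72.1% = 1442
Estimated total = 4314.4 → 4,310.

4,310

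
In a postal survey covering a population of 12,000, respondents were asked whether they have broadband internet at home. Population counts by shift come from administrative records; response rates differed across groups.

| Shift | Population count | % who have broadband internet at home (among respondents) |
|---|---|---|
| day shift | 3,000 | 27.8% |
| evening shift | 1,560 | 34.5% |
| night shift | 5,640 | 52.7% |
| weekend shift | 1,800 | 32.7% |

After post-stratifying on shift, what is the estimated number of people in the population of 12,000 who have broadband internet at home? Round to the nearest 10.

Estimated count per cell = population count × respondent percentage:
  day shift: 3,000 × 27.8% = 834
  evening shift: 1,560 × 34.5% = 538.2
  night shift: 5,640 × 52.7% = 2972.28
  weekend shift: 1,800 × 32.7% = 588.6
Estimated total = 4933.08 → 4,930.

4,930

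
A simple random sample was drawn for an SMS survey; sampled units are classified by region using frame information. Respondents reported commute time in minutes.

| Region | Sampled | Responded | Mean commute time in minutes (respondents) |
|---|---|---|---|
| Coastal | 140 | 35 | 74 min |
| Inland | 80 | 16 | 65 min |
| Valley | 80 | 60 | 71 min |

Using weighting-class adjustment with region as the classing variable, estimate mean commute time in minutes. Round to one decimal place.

70.8

Response rates by class: Coastal 35/140 = 25%, Inland 16/80 = 20%, Valley 60/80 = 75%.
Inverse-response-rate weighting restores each class to its sampled count, so class totals weight by n_sampled:
  Coastal: 140 × 74 = 10,360
  Inland: 80 × 65 = 5200
  Valley: 80 × 71 = 5680
Adjusted estimate = 21,240 / 300 = 70.8 → 70.8.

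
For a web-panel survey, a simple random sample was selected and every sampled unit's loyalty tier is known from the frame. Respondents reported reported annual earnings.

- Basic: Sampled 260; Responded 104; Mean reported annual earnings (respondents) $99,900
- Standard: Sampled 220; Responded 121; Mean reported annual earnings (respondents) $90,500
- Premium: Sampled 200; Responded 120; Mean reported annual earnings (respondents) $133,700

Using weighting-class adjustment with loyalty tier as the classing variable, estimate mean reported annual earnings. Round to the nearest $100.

$106,800

Response rates by class: Basic 104/260 = 40%, Standard 121/220 = 55%, Premium 120/200 = 60%.
Each respondent's weight = sampled/responded in their class; summing within a class gives n_sampled, so:
  Basic: 260 × 99,900 = 25,974,000
  Standard: 220 × 90,500 = 19,910,000
  Premium: 200 × 133,700 = 26,740,000
Adjusted estimate = 72,624,000 / 680 = 106,800 → $106,800.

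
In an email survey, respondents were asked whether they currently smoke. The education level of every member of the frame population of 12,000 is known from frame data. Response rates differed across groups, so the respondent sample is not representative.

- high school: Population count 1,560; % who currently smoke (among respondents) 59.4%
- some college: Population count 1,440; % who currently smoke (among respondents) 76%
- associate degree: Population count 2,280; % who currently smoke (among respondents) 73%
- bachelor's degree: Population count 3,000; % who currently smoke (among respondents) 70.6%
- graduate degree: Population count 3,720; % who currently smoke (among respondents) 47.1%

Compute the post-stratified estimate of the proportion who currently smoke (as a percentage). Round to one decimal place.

63.0%

Post-stratification weights by population share, not respondent share:
  high school: (1,560/12,000) × 59.4 = 7.722
  some college: (1,440/12,000) × 76 = 9.12
  associate degree: (2,280/12,000) × 73 = 13.87
  bachelor's degree: (3,000/12,000) × 70.6 = 17.65
  graduate degree: (3,720/12,000) × 47.1 = 14.601
Post-stratified estimate = 62.963 → 63.0%.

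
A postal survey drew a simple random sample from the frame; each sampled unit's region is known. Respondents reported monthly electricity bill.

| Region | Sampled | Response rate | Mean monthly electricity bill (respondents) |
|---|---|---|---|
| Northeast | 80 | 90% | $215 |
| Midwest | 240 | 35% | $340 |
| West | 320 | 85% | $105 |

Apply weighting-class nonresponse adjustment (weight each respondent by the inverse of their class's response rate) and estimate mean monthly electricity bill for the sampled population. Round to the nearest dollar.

With weight = n_sampled/n_responded per class, the weighted class total is n_sampled:
  Northeast: 80 × 215 = 17,200
  Midwest: 240 × 340 = 81,600
  West: 320 × 105 = 33,600
Adjusted estimate = 132,400 / 640 = 206.875 → $207.

$207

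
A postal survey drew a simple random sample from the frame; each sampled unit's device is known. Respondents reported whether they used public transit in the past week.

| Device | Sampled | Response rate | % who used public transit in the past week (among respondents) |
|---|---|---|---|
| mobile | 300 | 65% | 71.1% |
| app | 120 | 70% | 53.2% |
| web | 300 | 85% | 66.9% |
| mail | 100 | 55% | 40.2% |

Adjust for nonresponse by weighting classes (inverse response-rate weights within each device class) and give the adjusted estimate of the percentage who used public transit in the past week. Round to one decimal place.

63.2%

Each respondent's weight = sampled/responded in their class; summing within a class gives n_sampled, so:
  mobile: 300 × 71.1 = 21,330
  app: 120 × 53.2 = 6384
  web: 300 × 66.9 = 20,070
  mail: 100 × 40.2 = 4020
Adjusted estimate = 51,804 / 820 = 63.1756 → 63.2%.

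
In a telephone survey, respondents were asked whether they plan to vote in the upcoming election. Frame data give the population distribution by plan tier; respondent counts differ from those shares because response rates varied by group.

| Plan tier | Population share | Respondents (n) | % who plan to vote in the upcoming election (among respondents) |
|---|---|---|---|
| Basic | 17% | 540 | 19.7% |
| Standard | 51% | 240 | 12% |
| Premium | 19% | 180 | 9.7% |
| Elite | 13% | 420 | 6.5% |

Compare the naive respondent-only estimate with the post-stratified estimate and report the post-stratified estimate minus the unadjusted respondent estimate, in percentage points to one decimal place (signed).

-0.9 percentage points

Naive respondent-only estimate (weights = respondent counts):
  (540/1380)×19.7 + (240/1380)×12 + (180/1380)×9.7 + (420/1380)×6.5 = 13.0391%
Post-stratifying to population shares instead:
  0.17×19.7 + 0.51×12 + 0.19×9.7 + 0.13×6.5 = 12.157%
Difference = 12.157 − 13.0391 = -0.8821 pp.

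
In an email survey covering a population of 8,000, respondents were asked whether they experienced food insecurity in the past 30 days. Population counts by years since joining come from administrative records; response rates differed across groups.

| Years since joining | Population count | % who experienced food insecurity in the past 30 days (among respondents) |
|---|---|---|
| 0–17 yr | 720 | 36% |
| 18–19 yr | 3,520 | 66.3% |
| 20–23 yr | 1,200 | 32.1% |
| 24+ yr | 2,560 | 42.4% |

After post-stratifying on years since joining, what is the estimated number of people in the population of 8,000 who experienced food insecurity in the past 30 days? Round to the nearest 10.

Each cell contributes its population count × the respondent rate:
  0–17 yr: 720 × 36% = 259.2
  18–19 yr: 3,520 × 66.3% = 2333.76
  20–23 yr: 1,200 × 32.1% = 385.2
  24+ yr: 2,560 × 42.4% = 1085.44
Estimated total = 4063.6 → 4,060.

4,060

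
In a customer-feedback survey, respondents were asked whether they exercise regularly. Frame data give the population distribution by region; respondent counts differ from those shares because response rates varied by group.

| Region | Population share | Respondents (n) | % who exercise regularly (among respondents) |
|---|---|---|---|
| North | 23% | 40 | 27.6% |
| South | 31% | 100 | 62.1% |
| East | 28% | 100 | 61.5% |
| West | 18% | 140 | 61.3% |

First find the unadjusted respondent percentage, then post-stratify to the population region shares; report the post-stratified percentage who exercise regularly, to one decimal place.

53.9%

Naive respondent-only estimate (weights = respondent counts):
  (40/380)×27.6 + (100/380)×62.1 + (100/380)×61.5 + (140/380)×61.3 = 58.0158%
Reweighting by population region shares:
  0.23×27.6 + 0.31×62.1 + 0.28×61.5 + 0.18×61.3 = 53.853%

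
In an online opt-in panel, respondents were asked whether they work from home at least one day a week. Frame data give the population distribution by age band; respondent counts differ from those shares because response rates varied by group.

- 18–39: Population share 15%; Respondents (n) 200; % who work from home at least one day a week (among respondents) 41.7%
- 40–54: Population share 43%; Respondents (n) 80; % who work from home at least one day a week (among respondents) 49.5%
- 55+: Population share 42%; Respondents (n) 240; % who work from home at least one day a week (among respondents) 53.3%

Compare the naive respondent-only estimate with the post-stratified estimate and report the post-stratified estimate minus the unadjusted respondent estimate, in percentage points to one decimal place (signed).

+1.7 percentage points

Naive respondent-only estimate (weights = respondent counts):
  (200/520)×41.7 + (80/520)×49.5 + (240/520)×53.3 = 48.2538%
Post-stratified estimate weights by population shares:
  0.15×41.7 + 0.43×49.5 + 0.42×53.3 = 49.926%
Difference = 49.926 − 48.2538 = 1.6722 pp.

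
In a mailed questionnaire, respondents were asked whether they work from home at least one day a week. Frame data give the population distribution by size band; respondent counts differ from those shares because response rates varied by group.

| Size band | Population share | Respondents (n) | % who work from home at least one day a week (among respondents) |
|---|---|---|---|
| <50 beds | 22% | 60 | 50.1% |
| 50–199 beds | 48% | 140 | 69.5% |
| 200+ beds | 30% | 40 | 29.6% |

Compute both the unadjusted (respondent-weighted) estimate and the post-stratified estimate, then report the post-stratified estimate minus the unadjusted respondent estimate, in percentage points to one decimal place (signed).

Unadjusted (pooled respondent) estimate weights by respondent counts:
  (60/240)×50.1 + (140/240)×69.5 + (40/240)×29.6 = 58%
Reweighting by population size band shares:
  0.22×50.1 + 0.48×69.5 + 0.3×29.6 = 53.262%
Difference = 53.262 − 58 = -4.738 pp.

-4.7 percentage points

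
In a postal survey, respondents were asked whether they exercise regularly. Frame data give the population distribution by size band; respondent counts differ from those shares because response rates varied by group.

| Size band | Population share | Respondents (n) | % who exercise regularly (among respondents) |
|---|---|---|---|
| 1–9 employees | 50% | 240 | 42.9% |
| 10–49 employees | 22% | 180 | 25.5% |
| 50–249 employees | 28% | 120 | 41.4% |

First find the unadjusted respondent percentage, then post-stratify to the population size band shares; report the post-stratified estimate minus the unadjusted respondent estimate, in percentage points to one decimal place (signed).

+1.9 percentage points

Without adjustment, the pooled respondent share is:
  (240/540)×42.9 + (180/540)×25.5 + (120/540)×41.4 = 36.7667%
Reweighting by population size band shares:
  0.5×42.9 + 0.22×25.5 + 0.28×41.4 = 38.652%
Difference = 38.652 − 36.7667 = 1.8853 pp.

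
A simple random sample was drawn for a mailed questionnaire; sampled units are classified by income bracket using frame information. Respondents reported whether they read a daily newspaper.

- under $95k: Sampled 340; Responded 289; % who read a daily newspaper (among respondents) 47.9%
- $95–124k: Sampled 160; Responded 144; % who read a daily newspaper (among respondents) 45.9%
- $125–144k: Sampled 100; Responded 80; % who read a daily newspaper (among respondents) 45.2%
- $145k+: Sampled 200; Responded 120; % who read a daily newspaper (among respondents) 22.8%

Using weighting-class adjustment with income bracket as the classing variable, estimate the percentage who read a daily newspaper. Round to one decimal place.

Class response rates: under $95k 289/340 = 85%, $95–124k 144/160 = 90%, $125–144k 80/100 = 80%, $145k+ 120/200 = 60%.
Weighting each respondent by the inverse class response rate inflates each class back to its sampled size, so the class weight is n_sampled:
  under $95k: 340 × 47.9 = 16,286
  $95–124k: 160 × 45.9 = 7344
  $125–144k: 100 × 45.2 = 4520
  $145k+: 200 × 22.8 = 4560
Adjusted estimate = 32,710 / 800 = 40.8875 → 40.9%.

40.9%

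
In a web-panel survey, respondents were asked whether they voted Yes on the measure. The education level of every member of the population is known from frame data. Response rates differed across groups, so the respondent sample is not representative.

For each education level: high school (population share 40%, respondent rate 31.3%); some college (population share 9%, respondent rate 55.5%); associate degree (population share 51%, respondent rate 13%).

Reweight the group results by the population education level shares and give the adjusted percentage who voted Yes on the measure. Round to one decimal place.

Reweight to the known education level distribution:
  high school: 0.4 × 31.3 = 12.52
  some college: 0.09 × 55.5 = 4.995
  associate degree: 0.51 × 13 = 6.63
Post-stratified estimate = 24.145 → 24.1%.

24.1%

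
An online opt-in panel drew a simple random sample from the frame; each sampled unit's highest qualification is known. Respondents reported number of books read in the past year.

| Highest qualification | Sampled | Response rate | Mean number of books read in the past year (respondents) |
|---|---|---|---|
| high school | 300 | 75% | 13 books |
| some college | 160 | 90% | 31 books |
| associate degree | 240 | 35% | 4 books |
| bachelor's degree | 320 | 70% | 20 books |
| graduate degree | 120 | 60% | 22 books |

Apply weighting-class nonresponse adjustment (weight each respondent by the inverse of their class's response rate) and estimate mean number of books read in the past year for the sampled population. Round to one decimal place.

16.5

With weight = n_sampled/n_responded per class, the weighted class total is n_sampled:
  high school: 300 × 13 = 3900
  some college: 160 × 31 = 4960
  associate degree: 240 × 4 = 960
  bachelor's degree: 320 × 20 = 6400
  graduate degree: 120 × 22 = 2640
Adjusted estimate = 18,860 / 1,140 = 16.5439 → 16.5.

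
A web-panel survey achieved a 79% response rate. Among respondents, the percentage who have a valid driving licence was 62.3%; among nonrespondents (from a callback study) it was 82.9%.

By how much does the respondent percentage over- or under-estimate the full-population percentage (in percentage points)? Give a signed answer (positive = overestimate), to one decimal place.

Nonresponse fraction = 1 − 0.79 = 0.21.
Bias = (nonresponse fraction) × (respondent percentage − nonrespondent percentage)
     = 0.21 × (62.3 − 82.9) = 0.21 × -20.6 = -4.326.

-4.3 percentage points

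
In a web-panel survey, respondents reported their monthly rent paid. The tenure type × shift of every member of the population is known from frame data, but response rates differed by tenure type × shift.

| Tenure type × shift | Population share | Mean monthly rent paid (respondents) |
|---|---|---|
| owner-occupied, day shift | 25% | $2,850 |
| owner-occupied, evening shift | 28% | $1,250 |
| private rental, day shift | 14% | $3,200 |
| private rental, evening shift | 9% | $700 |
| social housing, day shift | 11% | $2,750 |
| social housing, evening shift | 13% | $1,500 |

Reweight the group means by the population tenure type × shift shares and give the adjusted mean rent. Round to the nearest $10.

Weight each group's respondent value by its population share:
  owner-occupied, day shift: 0.25 × 2850 = 712.5
  owner-occupied, evening shift: 0.28 × 1250 = 350
  private rental, day shift: 0.14 × 3200 = 448
  private rental, evening shift: 0.09 × 700 = 63
  social housing, day shift: 0.11 × 2750 = 302.5
  social housing, evening shift: 0.13 × 1500 = 195
Post-stratified estimate = 2071 → $2,070.

$2,070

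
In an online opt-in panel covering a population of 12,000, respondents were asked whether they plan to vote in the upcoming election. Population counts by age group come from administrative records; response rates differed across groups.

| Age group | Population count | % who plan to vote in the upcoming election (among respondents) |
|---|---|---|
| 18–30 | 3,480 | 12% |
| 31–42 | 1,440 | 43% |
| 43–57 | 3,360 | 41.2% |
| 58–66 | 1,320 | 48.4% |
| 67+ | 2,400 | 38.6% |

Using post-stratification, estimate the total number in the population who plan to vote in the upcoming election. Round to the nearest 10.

Each cell contributes its population count × the respondent rate:
  18–30: 3,480 × 12% = 417.6
  31–42: 1,440 × 43% = 619.2
  43–57: 3,360 × 41.2% = 1384.32
  58–66: 1,320 × 48.4% = 638.88
  67+: 2,400 × 38.6% = 926.4
Estimated total = 3986.4 → 3,990.

3,990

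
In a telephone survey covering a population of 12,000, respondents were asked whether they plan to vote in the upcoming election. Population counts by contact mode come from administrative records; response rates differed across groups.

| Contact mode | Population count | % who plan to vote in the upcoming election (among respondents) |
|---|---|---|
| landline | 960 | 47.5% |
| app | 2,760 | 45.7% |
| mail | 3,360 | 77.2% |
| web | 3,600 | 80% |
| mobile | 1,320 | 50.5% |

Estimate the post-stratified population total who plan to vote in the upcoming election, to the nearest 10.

Apply each group's respondent rate to its population count:
  landline: 960 × 47.5% = 456
  app: 2,760 × 45.7% = 1261.32
  mail: 3,360 × 77.2% = 2593.92
  web: 3,600 × 80% = 2880
  mobile: 1,320 × 50.5% = 666.6
Estimated total = 7857.84 → 7,860.

7,860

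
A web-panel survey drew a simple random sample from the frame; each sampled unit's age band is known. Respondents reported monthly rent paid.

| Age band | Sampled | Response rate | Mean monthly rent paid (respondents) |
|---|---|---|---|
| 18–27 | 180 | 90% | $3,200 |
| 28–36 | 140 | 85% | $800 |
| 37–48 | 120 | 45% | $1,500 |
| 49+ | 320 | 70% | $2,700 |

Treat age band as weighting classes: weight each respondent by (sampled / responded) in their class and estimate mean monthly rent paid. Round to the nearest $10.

Inverse-response-rate weighting restores each class to its sampled count, so class totals weight by n_sampled:
  18–27: 180 × 3200 = 576,000
  28–36: 140 × 800 = 112,000
  37–48: 120 × 1500 = 180,000
  49+: 320 × 2700 = 864,000
Adjusted estimate = 1,732,000 / 760 = 2278.95 → $2,280.

$2,280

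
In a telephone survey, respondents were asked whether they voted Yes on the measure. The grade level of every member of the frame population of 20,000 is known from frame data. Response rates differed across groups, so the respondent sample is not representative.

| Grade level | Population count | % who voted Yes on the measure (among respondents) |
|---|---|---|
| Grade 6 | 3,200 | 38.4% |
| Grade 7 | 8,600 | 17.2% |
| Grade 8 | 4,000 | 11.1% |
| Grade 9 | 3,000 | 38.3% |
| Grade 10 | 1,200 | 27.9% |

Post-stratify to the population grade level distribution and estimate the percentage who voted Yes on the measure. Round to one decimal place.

Post-stratification weights by population share, not respondent share:
  Grade 6: (3,200/20,000) × 38.4 = 6.144
  Grade 7: (8,600/20,000) × 17.2 = 7.396
  Grade 8: (4,000/20,000) × 11.1 = 2.22
  Grade 9: (3,000/20,000) × 38.3 = 5.745
  Grade 10: (1,200/20,000) × 27.9 = 1.674
Post-stratified estimate = 23.179 → 23.2%.

23.2%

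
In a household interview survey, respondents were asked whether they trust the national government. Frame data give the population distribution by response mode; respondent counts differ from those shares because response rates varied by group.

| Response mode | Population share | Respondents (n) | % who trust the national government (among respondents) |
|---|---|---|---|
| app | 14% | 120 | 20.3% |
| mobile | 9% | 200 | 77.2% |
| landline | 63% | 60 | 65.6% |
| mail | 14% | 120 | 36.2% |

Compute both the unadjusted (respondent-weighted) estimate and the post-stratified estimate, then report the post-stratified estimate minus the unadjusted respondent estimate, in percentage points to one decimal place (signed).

+3.9 percentage points

Unadjusted (pooled respondent) estimate weights by respondent counts:
  (120/500)×20.3 + (200/500)×77.2 + (60/500)×65.6 + (120/500)×36.2 = 52.312%
Post-stratified estimate weights by population shares:
  0.14×20.3 + 0.09×77.2 + 0.63×65.6 + 0.14×36.2 = 56.186%
Difference = 56.186 − 52.312 = 3.874 pp.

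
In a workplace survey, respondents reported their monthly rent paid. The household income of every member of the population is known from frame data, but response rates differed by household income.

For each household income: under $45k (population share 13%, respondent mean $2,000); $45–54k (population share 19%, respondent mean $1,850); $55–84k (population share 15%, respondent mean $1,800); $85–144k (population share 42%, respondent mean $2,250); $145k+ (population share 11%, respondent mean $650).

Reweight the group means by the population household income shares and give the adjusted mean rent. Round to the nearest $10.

$1,900

Each cell contributes population-share × respondent value:
  under $45k: 0.13 × 2000 = 260
  $45–54k: 0.19 × 1850 = 351.5
  $55–84k: 0.15 × 1800 = 270
  $85–144k: 0.42 × 2250 = 945
  $145k+: 0.11 × 650 = 71.5
Post-stratified estimate = 1898 → $1,900.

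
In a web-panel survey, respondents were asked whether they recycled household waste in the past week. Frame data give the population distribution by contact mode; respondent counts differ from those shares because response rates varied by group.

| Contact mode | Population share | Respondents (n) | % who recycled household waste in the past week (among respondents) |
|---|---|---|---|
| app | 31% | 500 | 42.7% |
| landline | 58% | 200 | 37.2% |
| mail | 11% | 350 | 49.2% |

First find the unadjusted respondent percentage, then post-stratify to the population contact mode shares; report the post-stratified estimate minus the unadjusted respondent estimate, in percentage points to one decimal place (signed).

Naive respondent-only estimate (weights = respondent counts):
  (500/1050)×42.7 + (200/1050)×37.2 + (350/1050)×49.2 = 43.819%
Post-stratifying to population shares instead:
  0.31×42.7 + 0.58×37.2 + 0.11×49.2 = 40.225%
Difference = 40.225 − 43.819 = -3.594 pp.

-3.6 percentage points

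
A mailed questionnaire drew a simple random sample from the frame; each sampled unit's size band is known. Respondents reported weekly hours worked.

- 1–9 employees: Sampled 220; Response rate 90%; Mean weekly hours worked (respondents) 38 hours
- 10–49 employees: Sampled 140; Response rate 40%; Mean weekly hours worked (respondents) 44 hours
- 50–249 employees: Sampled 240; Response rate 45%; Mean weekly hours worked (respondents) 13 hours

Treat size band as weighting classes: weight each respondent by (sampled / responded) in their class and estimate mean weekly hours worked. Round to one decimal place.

29.4

With weight = n_sampled/n_responded per class, the weighted class total is n_sampled:
  1–9 employees: 220 × 38 = 8360
  10–49 employees: 140 × 44 = 6160
  50–249 employees: 240 × 13 = 3120
Adjusted estimate = 17,640 / 600 = 29.4 → 29.4.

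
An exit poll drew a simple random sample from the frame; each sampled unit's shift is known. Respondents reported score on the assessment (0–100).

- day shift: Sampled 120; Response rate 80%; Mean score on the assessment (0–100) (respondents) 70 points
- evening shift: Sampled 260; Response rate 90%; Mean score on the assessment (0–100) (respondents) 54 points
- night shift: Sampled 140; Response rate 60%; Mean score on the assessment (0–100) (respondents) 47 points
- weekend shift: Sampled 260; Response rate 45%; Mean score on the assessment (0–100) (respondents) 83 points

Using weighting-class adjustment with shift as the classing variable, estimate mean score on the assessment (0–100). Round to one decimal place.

Inverse-response-rate weighting restores each class to its sampled count, so class totals weight by n_sampled:
  day shift: 120 × 70 = 8400
  evening shift: 260 × 54 = 14,040
  night shift: 140 × 47 = 6580
  weekend shift: 260 × 83 = 21,580
Adjusted estimate = 50,600 / 780 = 64.8718 → 64.9.

64.9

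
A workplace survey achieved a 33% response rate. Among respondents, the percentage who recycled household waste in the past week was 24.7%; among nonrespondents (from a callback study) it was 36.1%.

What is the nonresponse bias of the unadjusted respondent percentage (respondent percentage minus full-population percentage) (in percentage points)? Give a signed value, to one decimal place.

Nonresponse fraction = 1 − 0.33 = 0.67.
Bias = (nonresponse fraction) × (respondent percentage − nonrespondent percentage)
     = 0.67 × (24.7 − 36.1) = 0.67 × -11.4 = -7.638.

-7.6 percentage points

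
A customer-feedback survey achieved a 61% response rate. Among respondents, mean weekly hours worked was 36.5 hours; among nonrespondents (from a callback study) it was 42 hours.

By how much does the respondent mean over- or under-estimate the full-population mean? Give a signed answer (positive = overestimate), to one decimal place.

-2.1

Nonresponse fraction = 1 − 0.61 = 0.39.
Bias = (nonresponse fraction) × (respondent mean − nonrespondent mean)
     = 0.39 × (36.5 − 42) = 0.39 × -5.5 = -2.145.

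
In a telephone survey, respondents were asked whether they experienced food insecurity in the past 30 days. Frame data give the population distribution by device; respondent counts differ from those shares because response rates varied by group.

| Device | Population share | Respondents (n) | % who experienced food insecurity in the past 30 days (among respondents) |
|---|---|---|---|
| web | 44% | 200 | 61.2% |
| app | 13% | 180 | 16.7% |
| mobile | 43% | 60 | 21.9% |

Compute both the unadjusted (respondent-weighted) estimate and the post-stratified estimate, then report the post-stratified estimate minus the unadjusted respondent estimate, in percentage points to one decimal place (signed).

Naive respondent-only estimate (weights = respondent counts):
  (200/440)×61.2 + (180/440)×16.7 + (60/440)×21.9 = 37.6364%
Reweighting by population device shares:
  0.44×61.2 + 0.13×16.7 + 0.43×21.9 = 38.516%
Difference = 38.516 − 37.6364 = 0.8796 pp.

+0.9 percentage points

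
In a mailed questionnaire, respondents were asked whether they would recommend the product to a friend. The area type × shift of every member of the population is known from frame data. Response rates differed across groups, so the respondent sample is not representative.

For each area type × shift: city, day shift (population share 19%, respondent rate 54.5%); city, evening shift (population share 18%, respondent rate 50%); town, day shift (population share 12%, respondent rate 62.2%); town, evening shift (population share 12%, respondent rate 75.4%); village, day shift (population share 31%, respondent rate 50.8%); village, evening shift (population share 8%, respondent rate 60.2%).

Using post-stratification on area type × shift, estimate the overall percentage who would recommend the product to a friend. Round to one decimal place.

Weight each group's respondent value by its population share:
  city, day shift: 0.19 × 54.5 = 10.355
  city, evening shift: 0.18 × 50 = 9
  town, day shift: 0.12 × 62.2 = 7.464
  town, evening shift: 0.12 × 75.4 = 9.048
  village, day shift: 0.31 × 50.8 = 15.748
  village, evening shift: 0.08 × 60.2 = 4.816
Post-stratified estimate = 56.431 → 56.4%.

56.4%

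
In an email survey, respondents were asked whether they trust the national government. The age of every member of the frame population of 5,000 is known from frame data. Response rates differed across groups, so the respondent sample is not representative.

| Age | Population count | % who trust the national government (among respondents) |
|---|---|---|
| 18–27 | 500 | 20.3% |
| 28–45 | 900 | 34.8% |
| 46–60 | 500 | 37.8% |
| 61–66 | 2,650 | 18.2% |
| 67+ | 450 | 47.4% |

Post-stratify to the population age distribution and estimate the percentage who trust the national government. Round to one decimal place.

Reweight to the known age distribution:
  18–27: (500/5,000) × 20.3 = 2.03
  28–45: (900/5,000) × 34.8 = 6.264
  46–60: (500/5,000) × 37.8 = 3.78
  61–66: (2,650/5,000) × 18.2 = 9.646
  67+: (450/5,000) × 47.4 = 4.266
Post-stratified estimate = 25.986 → 26.0%.

26.0%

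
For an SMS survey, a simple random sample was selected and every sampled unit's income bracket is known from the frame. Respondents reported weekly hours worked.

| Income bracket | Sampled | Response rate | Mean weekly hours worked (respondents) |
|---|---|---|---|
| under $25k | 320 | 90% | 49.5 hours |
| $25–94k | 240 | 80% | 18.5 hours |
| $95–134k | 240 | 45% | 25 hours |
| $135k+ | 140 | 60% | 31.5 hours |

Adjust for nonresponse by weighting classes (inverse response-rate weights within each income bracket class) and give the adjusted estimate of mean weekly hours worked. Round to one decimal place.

Weighting each respondent by the inverse class response rate inflates each class back to its sampled size, so the class weight is n_sampled:
  under $25k: 320 × 49.5 = 15,840
  $25–94k: 240 × 18.5 = 4440
  $95–134k: 240 × 25 = 6000
  $135k+: 140 × 31.5 = 4410
Adjusted estimate = 30,690 / 940 = 32.6489 → 32.6.

32.6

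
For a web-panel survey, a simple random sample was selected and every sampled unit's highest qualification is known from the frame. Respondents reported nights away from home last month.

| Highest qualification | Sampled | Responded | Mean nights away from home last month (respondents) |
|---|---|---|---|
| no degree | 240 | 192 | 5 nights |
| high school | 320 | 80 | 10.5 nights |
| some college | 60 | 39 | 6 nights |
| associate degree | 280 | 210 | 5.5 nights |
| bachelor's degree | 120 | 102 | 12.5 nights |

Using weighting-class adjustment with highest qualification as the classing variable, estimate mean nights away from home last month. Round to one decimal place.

7.8

Class response rates: no degree 192/240 = 80%, high school 80/320 = 25%, some college 39/60 = 65%, associate degree 210/280 = 75%, bachelor's degree 102/120 = 85%.
Inverse-response-rate weighting restores each class to its sampled count, so class totals weight by n_sampled:
  no degree: 240 × 5 = 1200
  high school: 320 × 10.5 = 3360
  some college: 60 × 6 = 360
  associate degree: 280 × 5.5 = 1540
  bachelor's degree: 120 × 12.5 = 1500
Adjusted estimate = 7960 / 1,020 = 7.80392 → 7.8.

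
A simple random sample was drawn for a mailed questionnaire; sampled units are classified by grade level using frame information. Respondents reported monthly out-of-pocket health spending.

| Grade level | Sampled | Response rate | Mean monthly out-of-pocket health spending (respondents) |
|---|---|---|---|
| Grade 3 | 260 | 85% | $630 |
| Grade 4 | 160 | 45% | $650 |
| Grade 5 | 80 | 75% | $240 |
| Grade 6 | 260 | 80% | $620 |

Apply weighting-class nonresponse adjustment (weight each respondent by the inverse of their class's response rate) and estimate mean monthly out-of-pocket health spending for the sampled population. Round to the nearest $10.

Inverse-response-rate weighting restores each class to its sampled count, so class totals weight by n_sampled:
  Grade 3: 260 × 630 = 163,800
  Grade 4: 160 × 650 = 104,000
  Grade 5: 80 × 240 = 19,200
  Grade 6: 260 × 620 = 161,200
Adjusted estimate = 448,200 / 760 = 589.737 → $590.

$590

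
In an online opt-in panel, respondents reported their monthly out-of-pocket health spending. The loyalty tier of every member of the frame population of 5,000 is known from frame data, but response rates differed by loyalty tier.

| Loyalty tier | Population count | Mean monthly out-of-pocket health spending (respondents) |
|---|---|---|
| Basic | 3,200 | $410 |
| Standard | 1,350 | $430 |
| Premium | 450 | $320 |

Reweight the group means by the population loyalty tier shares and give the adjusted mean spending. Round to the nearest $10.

Post-stratification weights by population share, not respondent share:
  Basic: (3,200/5,000) × 410 = 262.4
  Standard: (1,350/5,000) × 430 = 116.1
  Premium: (450/5,000) × 320 = 28.8
Post-stratified estimate = 407.3 → $410.

$410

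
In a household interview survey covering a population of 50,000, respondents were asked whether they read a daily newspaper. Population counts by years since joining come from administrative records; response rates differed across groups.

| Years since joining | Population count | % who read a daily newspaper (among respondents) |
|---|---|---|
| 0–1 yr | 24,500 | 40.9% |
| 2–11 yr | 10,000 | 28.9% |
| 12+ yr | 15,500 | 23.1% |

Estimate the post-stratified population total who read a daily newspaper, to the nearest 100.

16,500

Each cell contributes its population count × the respondent rate:
  0–1 yr: 24,500 × 40.9% = 10020.5
  2–11 yr: 10,000 × 28.9% = 2890
  12+ yr: 15,500 × 23.1% = 3580.5
Estimated total = 16,491 → 16,500.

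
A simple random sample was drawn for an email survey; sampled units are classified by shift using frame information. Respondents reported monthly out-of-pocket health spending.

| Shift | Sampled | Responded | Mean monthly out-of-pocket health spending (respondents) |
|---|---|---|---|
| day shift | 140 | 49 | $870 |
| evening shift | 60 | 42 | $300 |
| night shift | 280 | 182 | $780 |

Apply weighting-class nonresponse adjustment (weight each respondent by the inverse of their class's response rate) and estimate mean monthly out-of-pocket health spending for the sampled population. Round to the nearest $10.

Class response rates: day shift 49/140 = 35%, evening shift 42/60 = 70%, night shift 182/280 = 65%.
Inverse-response-rate weighting restores each class to its sampled count, so class totals weight by n_sampled:
  day shift: 140 × 870 = 121,800
  evening shift: 60 × 300 = 18,000
  night shift: 280 × 780 = 218,400
Adjusted estimate = 358,200 / 480 = 746.25 → $750.

$750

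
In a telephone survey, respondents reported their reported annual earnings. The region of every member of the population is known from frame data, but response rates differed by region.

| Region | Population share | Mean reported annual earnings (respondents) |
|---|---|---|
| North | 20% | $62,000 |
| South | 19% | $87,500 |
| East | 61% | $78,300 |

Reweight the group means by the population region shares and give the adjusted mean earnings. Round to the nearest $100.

Each cell contributes population-share × respondent value:
  North: 0.2 × 62,000 = 12,400
  South: 0.19 × 87,500 = 16,625
  East: 0.61 × 78,300 = 47,763
Post-stratified estimate = 76,788 → $76,800.

$76,800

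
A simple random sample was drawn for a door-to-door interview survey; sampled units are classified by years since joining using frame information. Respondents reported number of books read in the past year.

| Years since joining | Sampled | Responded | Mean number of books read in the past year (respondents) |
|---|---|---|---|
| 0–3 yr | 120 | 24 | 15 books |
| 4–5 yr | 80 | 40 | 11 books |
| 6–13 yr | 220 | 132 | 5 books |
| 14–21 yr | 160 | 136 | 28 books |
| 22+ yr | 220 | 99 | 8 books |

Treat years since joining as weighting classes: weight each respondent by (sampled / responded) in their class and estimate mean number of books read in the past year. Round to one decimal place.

Response rates by class: 0–3 yr 24/120 = 20%, 4–5 yr 40/80 = 50%, 6–13 yr 132/220 = 60%, 14–21 yr 136/160 = 85%, 22+ yr 99/220 = 45%.
Weighting each respondent by the inverse class response rate inflates each class back to its sampled size, so the class weight is n_sampled:
  0–3 yr: 120 × 15 = 1800
  4–5 yr: 80 × 11 = 880
  6–13 yr: 220 × 5 = 1100
  14–21 yr: 160 × 28 = 4480
  22+ yr: 220 × 8 = 1760
Adjusted estimate = 10,020 / 800 = 12.525 → 12.5.

12.5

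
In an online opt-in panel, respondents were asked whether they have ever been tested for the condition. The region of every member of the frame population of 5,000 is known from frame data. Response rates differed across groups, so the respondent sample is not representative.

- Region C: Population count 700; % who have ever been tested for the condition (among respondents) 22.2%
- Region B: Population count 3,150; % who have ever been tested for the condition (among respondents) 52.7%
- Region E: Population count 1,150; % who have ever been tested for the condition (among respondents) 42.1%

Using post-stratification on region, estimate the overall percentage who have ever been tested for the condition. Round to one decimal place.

Post-stratification weights by population share, not respondent share:
  Region C: (700/5,000) × 22.2 = 3.108
  Region B: (3,150/5,000) × 52.7 = 33.201
  Region E: (1,150/5,000) × 42.1 = 9.683
Post-stratified estimate = 45.992 → 46.0%.

46.0%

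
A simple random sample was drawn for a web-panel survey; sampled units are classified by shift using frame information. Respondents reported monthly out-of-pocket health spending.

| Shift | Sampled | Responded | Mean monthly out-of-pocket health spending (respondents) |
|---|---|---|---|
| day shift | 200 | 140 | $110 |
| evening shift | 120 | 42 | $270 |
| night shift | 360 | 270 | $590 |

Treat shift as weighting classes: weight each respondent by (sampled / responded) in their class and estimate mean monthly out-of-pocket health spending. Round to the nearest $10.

Response rates by class: day shift 140/200 = 70%, evening shift 42/120 = 35%, night shift 270/360 = 75%.
Each respondent's weight = sampled/responded in their class; summing within a class gives n_sampled, so:
  day shift: 200 × 110 = 22,000
  evening shift: 120 × 270 = 32,400
  night shift: 360 × 590 = 212,400
Adjusted estimate = 266,800 / 680 = 392.353 → $390.

$390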